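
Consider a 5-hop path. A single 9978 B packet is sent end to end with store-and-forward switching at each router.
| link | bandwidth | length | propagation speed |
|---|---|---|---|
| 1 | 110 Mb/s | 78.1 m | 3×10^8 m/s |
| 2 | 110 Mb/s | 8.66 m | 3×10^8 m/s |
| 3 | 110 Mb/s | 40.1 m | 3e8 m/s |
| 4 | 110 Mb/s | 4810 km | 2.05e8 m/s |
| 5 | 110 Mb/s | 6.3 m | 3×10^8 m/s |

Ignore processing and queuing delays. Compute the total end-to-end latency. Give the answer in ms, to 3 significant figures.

L = 9978 × 8 = 79824 bits.
Transmission delay per hop = L/R = 79824/110000000 = 0.725673 ms; 5 hops → 3.62836 ms.
Propagation delays (d/s per hop): 0.000260333, 2.88667e-05, 0.000133667, 23.4634, 2.1e-05 ms; sum = 23.4639 ms.
End-to-end = 27.1 ms.

27.1 ms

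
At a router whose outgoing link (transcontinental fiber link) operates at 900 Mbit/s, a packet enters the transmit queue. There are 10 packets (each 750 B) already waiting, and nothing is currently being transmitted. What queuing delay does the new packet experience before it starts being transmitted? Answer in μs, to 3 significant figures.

66.7 μs

Each queued packet: L/R = 6000/900000000 = 6.66667 μs.
10 queued → 66.6667 μs.
Queuing delay = 66.7 μs.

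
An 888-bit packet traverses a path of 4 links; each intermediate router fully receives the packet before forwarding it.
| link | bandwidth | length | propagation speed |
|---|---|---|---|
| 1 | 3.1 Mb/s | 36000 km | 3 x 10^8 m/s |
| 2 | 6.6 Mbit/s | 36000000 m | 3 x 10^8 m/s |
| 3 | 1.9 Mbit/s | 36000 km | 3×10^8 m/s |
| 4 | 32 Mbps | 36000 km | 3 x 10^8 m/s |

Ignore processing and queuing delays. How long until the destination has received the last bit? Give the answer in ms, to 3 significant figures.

481 ms

Transmission delays (L/R per hop): 0.286452, 0.134545, 0.467368, 0.02775 ms; sum = 0.916115 ms.
Propagation delays (d/s per hop): 120, 120, 120, 120 ms; sum = 480 ms.
End-to-end = 481 ms.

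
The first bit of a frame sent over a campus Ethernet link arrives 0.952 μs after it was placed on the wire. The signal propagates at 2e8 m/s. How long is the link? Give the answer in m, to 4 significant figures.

190.4 m

d = s × t_prop = 200000000 × 9.52e-07 = 190.4 m.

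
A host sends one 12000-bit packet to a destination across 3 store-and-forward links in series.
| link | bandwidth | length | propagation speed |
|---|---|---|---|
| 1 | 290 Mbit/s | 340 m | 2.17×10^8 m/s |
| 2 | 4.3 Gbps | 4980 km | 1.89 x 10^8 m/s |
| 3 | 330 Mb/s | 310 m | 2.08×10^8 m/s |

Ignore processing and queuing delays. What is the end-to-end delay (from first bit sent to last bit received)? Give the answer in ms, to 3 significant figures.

Transmission delays (L/R per hop): 0.0413793, 0.0027907, 0.0363636 ms; sum = 0.0805336 ms.
Propagation delays (d/s per hop): 0.00156682, 26.3492, 0.00149038 ms; sum = 26.3523 ms.
End-to-end = 26.4 ms.

26.4 ms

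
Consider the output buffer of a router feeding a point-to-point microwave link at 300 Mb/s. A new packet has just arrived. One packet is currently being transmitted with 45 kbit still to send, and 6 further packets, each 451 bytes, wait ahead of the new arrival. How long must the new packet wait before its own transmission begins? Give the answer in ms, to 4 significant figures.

Each queued packet: L/R = 3608/300000000 = 0.0120267 ms.
6 queued → 0.07216 ms.
Plus remaining 45000 bits of current packet: 0.15 ms.
Queuing delay = 0.2222 ms.

0.2222 ms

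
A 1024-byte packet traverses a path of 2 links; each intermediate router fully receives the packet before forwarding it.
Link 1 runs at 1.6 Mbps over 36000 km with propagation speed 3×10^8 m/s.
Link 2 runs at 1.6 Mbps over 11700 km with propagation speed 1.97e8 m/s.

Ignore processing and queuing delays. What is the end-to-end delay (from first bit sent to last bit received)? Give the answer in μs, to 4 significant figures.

L = 1024 × 8 = 8192 bits.
Transmission delay per hop = L/R = 8192/1600000 = 5120 μs; 2 hops → 10240 μs.
Propagation delays (d/s per hop): 120000, 59390.9 μs; sum = 179391 μs.
End-to-end = 189600 μs.

189600 μs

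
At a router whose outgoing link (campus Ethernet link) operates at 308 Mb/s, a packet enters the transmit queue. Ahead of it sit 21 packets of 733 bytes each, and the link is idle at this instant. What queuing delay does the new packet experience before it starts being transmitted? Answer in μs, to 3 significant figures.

Each queued packet: L/R = 5864/308000000 = 19.039 μs.
21 queued → 399.818 μs.
Queuing delay = 400 μs.

400 μs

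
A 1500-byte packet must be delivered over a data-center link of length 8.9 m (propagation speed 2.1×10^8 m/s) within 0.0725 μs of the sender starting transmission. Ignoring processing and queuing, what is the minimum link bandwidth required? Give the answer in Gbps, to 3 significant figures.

L = 12000 bits.
Propagation delay = 8.9 / 210000000 = 0.042381 μs.
Transmission budget = 0.0725 − 0.042381 = 0.030119 μs.
R ≥ L / t_tx = 12000 bits / 3.0119e-08 s = 398 Gbps.

398 Gbps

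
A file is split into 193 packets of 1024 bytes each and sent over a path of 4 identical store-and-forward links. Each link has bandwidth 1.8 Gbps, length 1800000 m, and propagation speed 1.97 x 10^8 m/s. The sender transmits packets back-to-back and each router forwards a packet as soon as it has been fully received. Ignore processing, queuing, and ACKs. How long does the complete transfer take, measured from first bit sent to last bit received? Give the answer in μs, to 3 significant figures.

37400 μs

Per-hop transmission t_tx = L/R = 8192/1800000000 = 4.55111 μs.
Per-hop propagation t_prop = 1800000/197000000 = 9137.06 μs.
Pipeline fill: first packet needs 4·t_tx to clear all hops; remaining 192 packets each add one t_tx.
Total = (4+193-1)·t_tx + 4·t_prop = 196·4.55111 + 4·9137.06 = 37400 μs.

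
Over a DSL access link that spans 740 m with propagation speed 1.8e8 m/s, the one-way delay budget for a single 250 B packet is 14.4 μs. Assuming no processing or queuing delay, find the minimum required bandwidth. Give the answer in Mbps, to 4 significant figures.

194.4 Mbps

L = 2000 bits.
Propagation delay = 740 / 180000000 = 4.11111 μs.
Transmission budget = 14.4 − 4.11111 = 10.2889 μs.
R ≥ L / t_tx = 2000 bits / 1.02889e-05 s = 194.4 Mbps.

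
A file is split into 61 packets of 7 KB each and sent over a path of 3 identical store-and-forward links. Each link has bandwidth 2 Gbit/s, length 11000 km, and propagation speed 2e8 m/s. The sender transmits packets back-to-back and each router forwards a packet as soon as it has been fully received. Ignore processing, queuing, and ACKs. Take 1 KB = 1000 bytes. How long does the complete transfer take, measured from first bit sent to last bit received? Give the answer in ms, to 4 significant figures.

Per-hop transmission t_tx = L/R = 56000/2000000000 = 0.028 ms.
Per-hop propagation t_prop = 11000000/200000000 = 55 ms.
Pipeline fill: first packet needs 3·t_tx to clear all hops; remaining 60 packets each add one t_tx.
Total = (3+61-1)·t_tx + 3·t_prop = 63·0.028 + 3·55 = 166.8 ms.

166.8 ms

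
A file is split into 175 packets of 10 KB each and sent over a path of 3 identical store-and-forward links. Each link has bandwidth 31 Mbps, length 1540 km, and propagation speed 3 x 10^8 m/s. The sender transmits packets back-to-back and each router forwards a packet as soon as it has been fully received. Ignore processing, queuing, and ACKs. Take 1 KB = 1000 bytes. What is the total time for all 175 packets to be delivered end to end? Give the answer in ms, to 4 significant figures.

472.2 ms

Per-hop transmission t_tx = L/R = 80000/31000000 = 2.58065 ms.
Per-hop propagation t_prop = 1540000/300000000 = 5.13333 ms.
Pipeline fill: first packet needs 3·t_tx to clear all hops; remaining 174 packets each add one t_tx.
Total = (3+175-1)·t_tx + 3·t_prop = 177·2.58065 + 3·5.13333 = 472.2 ms.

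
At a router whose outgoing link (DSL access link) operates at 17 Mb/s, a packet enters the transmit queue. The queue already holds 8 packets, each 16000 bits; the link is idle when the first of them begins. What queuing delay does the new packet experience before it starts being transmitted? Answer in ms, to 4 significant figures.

7.529 ms

Each queued packet: L/R = 16000/17000000 = 0.941176 ms.
8 queued → 7.52941 ms.
Queuing delay = 7.529 ms.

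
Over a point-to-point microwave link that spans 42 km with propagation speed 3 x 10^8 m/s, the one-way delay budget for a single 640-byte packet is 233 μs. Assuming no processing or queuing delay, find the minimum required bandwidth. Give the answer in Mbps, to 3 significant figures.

55.1 Mbps

L = 5120 bits.
Propagation delay = 42000 / 300000000 = 140 μs.
Transmission budget = 233 − 140 = 93 μs.
R ≥ L / t_tx = 5120 bits / 9.3e-05 s = 55.1 Mbps.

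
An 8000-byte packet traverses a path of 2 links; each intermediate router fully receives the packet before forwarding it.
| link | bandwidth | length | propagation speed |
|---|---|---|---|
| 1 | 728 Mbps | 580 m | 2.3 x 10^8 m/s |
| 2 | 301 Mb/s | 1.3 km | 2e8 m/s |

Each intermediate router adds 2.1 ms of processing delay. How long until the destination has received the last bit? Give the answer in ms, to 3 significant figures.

2.41 ms

L = 8000 × 8 = 64000 bits.
Transmission delays (L/R per hop): 0.0879121, 0.212625 ms; sum = 0.300537 ms.
Propagation delays (d/s per hop): 0.00252174, 0.0065 ms; sum = 0.00902174 ms.
Processing at 1 router(s): 1 × 2.1 ms = 2.1 ms.
End-to-end = 2.41 ms.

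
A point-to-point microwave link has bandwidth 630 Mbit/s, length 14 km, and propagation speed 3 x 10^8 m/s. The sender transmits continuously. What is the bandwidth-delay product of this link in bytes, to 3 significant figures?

3680 bytes

Propagation delay = 14000 / 300000000 = 4.66667e-05 s.
BDP = R × t_prop = 630000000 × 4.66667e-05 = 29400 bits.
In bytes: 29400/8 = 3680 bytes.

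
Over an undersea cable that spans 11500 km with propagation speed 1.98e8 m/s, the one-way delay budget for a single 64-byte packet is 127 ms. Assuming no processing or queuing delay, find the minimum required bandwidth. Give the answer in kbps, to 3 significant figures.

L = 512 bits.
Propagation delay = 11500000 / 198000000 = 58.0808 ms.
Transmission budget = 127 − 58.0808 = 68.9192 ms.
R ≥ L / t_tx = 512 bits / 0.0689192 s = 7.43 kbps.

7.43 kbps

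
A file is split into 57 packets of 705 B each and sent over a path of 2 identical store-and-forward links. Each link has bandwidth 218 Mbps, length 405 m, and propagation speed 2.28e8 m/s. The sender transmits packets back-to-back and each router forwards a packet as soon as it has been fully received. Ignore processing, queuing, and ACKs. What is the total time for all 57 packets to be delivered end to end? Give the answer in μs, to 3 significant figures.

1500 μs

Per-hop transmission t_tx = L/R = 5640/218000000 = 25.8716 μs.
Per-hop propagation t_prop = 405/2.28e+08 = 1.77632 μs.
Pipeline fill: first packet needs 2·t_tx to clear all hops; remaining 56 packets each add one t_tx.
Total = (2+57-1)·t_tx + 2·t_prop = 58·25.8716 + 2·1.77632 = 1500 μs.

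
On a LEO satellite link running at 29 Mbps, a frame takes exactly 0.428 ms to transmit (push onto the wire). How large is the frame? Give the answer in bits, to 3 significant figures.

12400 bits

L = R × t_tx = 29000000 b/s × 0.000428 s = 12412 bits.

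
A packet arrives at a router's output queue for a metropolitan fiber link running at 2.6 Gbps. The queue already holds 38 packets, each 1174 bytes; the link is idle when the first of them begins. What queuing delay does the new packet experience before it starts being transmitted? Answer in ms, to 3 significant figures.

0.137 ms

Each queued packet: L/R = 9392/2600000000 = 0.00361231 ms.
38 queued → 0.137268 ms.
Queuing delay = 0.137 ms.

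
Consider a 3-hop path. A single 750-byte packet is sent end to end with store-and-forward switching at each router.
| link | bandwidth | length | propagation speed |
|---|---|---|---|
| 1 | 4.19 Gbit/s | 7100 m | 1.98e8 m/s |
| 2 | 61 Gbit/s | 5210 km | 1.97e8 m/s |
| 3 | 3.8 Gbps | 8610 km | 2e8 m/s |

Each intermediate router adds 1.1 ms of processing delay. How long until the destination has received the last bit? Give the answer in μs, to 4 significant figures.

L = 750 × 8 = 6000 bits.
Transmission delays (L/R per hop): 1.43198, 0.0983607, 1.57895 μs; sum = 3.10929 μs.
Propagation delays (d/s per hop): 35.8586, 26446.7, 43050 μs; sum = 69532.6 μs.
Processing at 2 router(s): 2 × 1.1 ms = 2200 μs.
End-to-end = 71740 μs.

71740 μs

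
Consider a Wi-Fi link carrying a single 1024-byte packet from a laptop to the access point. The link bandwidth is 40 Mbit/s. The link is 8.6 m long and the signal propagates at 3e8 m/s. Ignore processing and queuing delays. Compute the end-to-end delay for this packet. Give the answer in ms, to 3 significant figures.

0.205 ms

L = 1024 × 8 = 8192 bits.
Transmission delay = L/R = 8192 / 40000000 = 0.2048 ms.
Propagation delay = d/s = 8.6 m / 300000000 m/s = 2.86667e-05 ms.
Total = 0.205 ms.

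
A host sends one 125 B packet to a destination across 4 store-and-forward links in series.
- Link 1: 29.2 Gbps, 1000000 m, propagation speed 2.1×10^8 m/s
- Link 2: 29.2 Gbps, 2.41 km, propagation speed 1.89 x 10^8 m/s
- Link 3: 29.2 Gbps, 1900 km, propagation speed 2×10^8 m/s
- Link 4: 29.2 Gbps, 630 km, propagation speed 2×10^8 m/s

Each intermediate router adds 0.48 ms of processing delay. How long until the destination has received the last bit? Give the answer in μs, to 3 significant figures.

18900 μs

L = 125 × 8 = 1000 bits.
Transmission delay per hop = L/R = 1000/29200000000 = 0.0342466 μs; 4 hops → 0.136986 μs.
Propagation delays (d/s per hop): 4761.9, 12.7513, 9500, 3150 μs; sum = 17424.7 μs.
Processing at 3 router(s): 3 × 0.48 ms = 1440 μs.
End-to-end = 18900 μs.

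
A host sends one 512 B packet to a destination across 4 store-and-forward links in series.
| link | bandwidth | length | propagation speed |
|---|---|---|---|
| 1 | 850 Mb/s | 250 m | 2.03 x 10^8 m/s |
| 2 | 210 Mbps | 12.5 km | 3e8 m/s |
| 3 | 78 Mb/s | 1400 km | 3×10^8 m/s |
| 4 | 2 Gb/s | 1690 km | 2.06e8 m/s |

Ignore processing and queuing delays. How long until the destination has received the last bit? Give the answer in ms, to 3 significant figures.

13.0 ms

L = 512 × 8 = 4096 bits.
Transmission delays (L/R per hop): 0.00481882, 0.0195048, 0.0525128, 0.002048 ms; sum = 0.0788844 ms.
Propagation delays (d/s per hop): 0.00123153, 0.0416667, 4.66667, 8.20388 ms; sum = 12.9134 ms.
End-to-end = 13.0 ms.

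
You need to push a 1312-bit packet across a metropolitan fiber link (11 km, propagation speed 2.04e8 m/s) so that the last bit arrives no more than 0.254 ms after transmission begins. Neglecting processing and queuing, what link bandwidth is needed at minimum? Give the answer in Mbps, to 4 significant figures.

Propagation delay = 11000 / 204000000 = 0.0539216 ms.
Transmission budget = 0.254 − 0.0539216 = 0.200078 ms.
R ≥ L / t_tx = 1312 bits / 0.000200078 s = 6.557 Mbps.

6.557 Mbps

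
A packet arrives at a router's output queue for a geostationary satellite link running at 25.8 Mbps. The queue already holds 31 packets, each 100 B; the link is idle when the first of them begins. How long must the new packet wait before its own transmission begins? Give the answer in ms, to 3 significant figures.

Each queued packet: L/R = 800/25800000 = 0.0310078 ms.
31 queued → 0.96124 ms.
Queuing delay = 0.961 ms.

0.961 ms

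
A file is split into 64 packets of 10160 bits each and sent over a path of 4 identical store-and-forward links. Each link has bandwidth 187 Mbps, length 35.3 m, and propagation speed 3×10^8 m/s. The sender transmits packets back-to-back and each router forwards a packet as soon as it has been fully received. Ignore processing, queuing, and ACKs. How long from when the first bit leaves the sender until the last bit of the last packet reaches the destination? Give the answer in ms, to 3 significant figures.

3.64 ms

Per-hop transmission t_tx = L/R = 10160/187000000 = 0.0543316 ms.
Per-hop propagation t_prop = 35.3/300000000 = 0.000117667 ms.
Pipeline fill: first packet needs 4·t_tx to clear all hops; remaining 63 packets each add one t_tx.
Total = (4+64-1)·t_tx + 4·t_prop = 67·0.0543316 + 4·0.000117667 = 3.64 ms.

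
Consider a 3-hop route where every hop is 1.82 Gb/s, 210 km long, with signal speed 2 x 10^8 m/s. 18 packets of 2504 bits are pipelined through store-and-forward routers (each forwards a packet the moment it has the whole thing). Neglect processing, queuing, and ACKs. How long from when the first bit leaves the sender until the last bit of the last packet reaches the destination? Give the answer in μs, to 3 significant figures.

3180 μs

Per-hop transmission t_tx = L/R = 2504/1820000000 = 1.37582 μs.
Per-hop propagation t_prop = 210000/200000000 = 1050 μs.
Pipeline fill: first packet needs 3·t_tx to clear all hops; remaining 17 packets each add one t_tx.
Total = (3+18-1)·t_tx + 3·t_prop = 20·1.37582 + 3·1050 = 3180 μs.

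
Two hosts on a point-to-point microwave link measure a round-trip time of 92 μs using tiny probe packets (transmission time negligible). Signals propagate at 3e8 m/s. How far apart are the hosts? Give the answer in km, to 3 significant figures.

13.8 km

One-way propagation = RTT/2 = 46 μs.
d = s × t = 300000000 × 4.6e-05 = 13.8 km.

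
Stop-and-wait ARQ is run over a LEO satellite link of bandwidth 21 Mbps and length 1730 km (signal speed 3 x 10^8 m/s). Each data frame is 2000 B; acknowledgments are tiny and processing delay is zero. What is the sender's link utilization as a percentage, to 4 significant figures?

6.197 %

t_tx = L/R = 16000/21000000 = 0.000761905 s.
t_prop = 1730000/300000000 = 0.00576667 s; RTT = 0.0115333 s.
Cycle = t_tx + RTT = 0.0122952 s.
Utilization = t_tx / cycle = 0.000761905/0.0122952 = 6.197 %.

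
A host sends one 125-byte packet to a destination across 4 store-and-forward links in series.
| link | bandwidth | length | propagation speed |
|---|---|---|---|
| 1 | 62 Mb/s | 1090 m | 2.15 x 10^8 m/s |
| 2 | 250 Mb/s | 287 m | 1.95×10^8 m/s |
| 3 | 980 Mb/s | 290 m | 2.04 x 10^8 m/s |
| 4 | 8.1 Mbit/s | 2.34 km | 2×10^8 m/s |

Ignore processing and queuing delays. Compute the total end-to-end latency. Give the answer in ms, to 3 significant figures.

0.164 ms

L = 125 × 8 = 1000 bits.
Transmission delays (L/R per hop): 0.016129, 0.004, 0.00102041, 0.123457 ms; sum = 0.144606 ms.
Propagation delays (d/s per hop): 0.00506977, 0.00147179, 0.00142157, 0.0117 ms; sum = 0.0196631 ms.
End-to-end = 0.164 ms.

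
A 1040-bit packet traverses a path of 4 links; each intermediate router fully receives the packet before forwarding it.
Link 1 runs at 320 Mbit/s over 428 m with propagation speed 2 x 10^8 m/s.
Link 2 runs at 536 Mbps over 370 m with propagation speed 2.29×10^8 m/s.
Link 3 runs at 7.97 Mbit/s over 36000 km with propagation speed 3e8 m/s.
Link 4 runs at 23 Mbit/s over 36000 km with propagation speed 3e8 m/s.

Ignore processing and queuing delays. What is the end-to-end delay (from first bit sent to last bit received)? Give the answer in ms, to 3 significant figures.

240 ms

Transmission delays (L/R per hop): 0.00325, 0.0019403, 0.130489, 0.0452174 ms; sum = 0.180897 ms.
Propagation delays (d/s per hop): 0.00214, 0.00161572, 120, 120 ms; sum = 240.004 ms.
End-to-end = 240 ms.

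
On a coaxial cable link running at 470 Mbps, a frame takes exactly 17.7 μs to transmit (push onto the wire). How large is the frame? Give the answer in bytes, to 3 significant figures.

L = R × t_tx = 470000000 b/s × 1.77e-05 s = 8319 bits.
In bytes: 8319 / 8 = 1040 bytes.

1040 bytes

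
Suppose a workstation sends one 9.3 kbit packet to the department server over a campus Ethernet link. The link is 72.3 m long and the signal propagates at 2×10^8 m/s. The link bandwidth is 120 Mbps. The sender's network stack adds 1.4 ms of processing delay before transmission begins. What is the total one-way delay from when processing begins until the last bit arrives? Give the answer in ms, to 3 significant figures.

L = 9300 bits.
Transmission delay = L/R = 9300 / 120000000 = 0.0775 ms.
Propagation delay = d/s = 72.3 m / 200000000 m/s = 0.0003615 ms.
Plus processing delay 1.4 ms = 1.4 ms.
Total = 1.48 ms.

1.48 ms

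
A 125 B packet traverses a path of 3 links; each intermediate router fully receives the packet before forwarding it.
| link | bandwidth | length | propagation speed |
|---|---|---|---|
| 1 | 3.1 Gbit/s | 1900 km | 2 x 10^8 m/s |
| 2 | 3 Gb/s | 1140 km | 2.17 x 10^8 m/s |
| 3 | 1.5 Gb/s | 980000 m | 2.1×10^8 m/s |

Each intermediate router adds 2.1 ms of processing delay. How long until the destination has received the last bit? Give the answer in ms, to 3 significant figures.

23.6 ms

L = 125 × 8 = 1000 bits.
Transmission delays (L/R per hop): 0.000322581, 0.000333333, 0.000666667 ms; sum = 0.00132258 ms.
Propagation delays (d/s per hop): 9.5, 5.25346, 4.66667 ms; sum = 19.4201 ms.
Processing at 2 router(s): 2 × 2.1 ms = 4.2 ms.
End-to-end = 23.6 ms.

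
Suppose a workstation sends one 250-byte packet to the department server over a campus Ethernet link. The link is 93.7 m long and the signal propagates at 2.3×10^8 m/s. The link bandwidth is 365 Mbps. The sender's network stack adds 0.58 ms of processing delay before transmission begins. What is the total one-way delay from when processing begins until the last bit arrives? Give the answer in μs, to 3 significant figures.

586 μs

L = 250 × 8 = 2000 bits.
Transmission delay = L/R = 2000 / 365000000 = 5.47945 μs.
Propagation delay = d/s = 93.7 m / 2.3e+08 m/s = 0.407391 μs.
Plus processing delay 0.58 ms = 580 μs.
Total = 586 μs.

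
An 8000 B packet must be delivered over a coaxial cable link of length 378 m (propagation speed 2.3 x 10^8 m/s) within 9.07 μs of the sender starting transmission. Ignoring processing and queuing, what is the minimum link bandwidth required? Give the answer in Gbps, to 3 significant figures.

L = 64000 bits.
Propagation delay = 378 / 2.3e+08 = 1.64348 μs.
Transmission budget = 9.07 − 1.64348 = 7.42652 μs.
R ≥ L / t_tx = 64000 bits / 7.42652e-06 s = 8.62 Gbps.

8.62 Gbps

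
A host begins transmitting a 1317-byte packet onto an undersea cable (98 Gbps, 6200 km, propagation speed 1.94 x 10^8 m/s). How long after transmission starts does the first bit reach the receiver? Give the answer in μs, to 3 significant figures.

First bit experiences only propagation delay: d/s = 6200000/194000000 = 32000 μs.

32000 μs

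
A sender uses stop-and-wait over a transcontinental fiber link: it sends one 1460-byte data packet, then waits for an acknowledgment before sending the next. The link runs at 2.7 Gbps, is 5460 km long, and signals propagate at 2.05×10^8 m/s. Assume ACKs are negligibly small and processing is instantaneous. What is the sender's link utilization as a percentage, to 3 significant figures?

t_tx = L/R = 11680/2700000000 = 4.32593e-06 s.
t_prop = 5460000/2.05e+08 = 0.0266341 s; RTT = 0.0532683 s.
Cycle = t_tx + RTT = 0.0532726 s.
Utilization = t_tx / cycle = 4.32593e-06/0.0532726 = 0.00812 %.

0.00812 %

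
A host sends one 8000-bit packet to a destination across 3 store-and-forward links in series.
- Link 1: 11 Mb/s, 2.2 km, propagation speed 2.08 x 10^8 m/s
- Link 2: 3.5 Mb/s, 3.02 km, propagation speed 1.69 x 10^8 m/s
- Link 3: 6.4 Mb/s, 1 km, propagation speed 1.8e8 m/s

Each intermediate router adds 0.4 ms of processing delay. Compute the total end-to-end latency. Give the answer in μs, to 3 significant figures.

Transmission delays (L/R per hop): 727.273, 2285.71, 1250 μs; sum = 4262.99 μs.
Propagation delays (d/s per hop): 10.5769, 17.8698, 5.55556 μs; sum = 34.0023 μs.
Processing at 2 router(s): 2 × 0.4 ms = 800 μs.
End-to-end = 5100 μs.

5100 μs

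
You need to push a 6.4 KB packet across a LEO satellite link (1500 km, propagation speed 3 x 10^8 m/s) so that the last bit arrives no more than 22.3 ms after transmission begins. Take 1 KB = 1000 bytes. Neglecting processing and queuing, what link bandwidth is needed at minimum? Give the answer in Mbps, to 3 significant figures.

2.96 Mbps

L = 51200 bits.
Propagation delay = 1500000 / 300000000 = 5 ms.
Transmission budget = 22.3 − 5 = 17.3 ms.
R ≥ L / t_tx = 51200 bits / 0.0173 s = 2.96 Mbps.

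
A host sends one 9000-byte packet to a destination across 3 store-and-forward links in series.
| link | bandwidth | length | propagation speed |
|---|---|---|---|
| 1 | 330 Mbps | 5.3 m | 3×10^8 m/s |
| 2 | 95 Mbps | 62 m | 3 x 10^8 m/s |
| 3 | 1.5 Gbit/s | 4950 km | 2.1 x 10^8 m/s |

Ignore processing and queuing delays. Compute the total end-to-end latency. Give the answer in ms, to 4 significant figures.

L = 9000 × 8 = 72000 bits.
Transmission delays (L/R per hop): 0.218182, 0.757895, 0.048 ms; sum = 1.02408 ms.
Propagation delays (d/s per hop): 1.76667e-05, 0.000206667, 23.5714 ms; sum = 23.5717 ms.
End-to-end = 24.60 ms.

24.60 ms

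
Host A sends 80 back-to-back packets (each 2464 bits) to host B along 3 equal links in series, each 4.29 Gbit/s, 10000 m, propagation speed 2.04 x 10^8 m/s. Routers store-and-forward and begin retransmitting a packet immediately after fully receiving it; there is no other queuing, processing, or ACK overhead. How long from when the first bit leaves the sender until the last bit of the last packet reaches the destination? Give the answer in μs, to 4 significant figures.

Per-hop transmission t_tx = L/R = 2464/4290000000 = 0.574359 μs.
Per-hop propagation t_prop = 10000/204000000 = 49.0196 μs.
Pipeline fill: first packet needs 3·t_tx to clear all hops; remaining 79 packets each add one t_tx.
Total = (3+80-1)·t_tx + 3·t_prop = 82·0.574359 + 3·49.0196 = 194.2 μs.

194.2 μs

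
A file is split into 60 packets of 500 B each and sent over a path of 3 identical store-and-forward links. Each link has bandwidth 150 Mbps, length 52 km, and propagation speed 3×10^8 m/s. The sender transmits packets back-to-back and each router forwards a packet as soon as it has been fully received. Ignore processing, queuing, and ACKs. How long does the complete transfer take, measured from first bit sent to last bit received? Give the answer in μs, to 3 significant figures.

2170 μs

Per-hop transmission t_tx = L/R = 4000/150000000 = 26.6667 μs.
Per-hop propagation t_prop = 52000/300000000 = 173.333 μs.
Pipeline fill: first packet needs 3·t_tx to clear all hops; remaining 59 packets each add one t_tx.
Total = (3+60-1)·t_tx + 3·t_prop = 62·26.6667 + 3·173.333 = 2170 μs.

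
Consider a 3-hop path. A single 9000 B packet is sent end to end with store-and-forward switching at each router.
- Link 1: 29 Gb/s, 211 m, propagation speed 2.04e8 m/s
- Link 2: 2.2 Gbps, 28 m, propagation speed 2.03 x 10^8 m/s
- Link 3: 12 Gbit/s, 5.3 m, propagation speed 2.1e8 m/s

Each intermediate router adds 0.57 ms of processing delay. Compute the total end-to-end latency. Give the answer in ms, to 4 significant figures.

1.182 ms

L = 9000 × 8 = 72000 bits.
Transmission delays (L/R per hop): 0.00248276, 0.0327273, 0.006 ms; sum = 0.04121 ms.
Propagation delays (d/s per hop): 0.00103431, 0.000137931, 2.52381e-05 ms; sum = 0.00119748 ms.
Processing at 2 router(s): 2 × 0.57 ms = 1.14 ms.
End-to-end = 1.182 ms.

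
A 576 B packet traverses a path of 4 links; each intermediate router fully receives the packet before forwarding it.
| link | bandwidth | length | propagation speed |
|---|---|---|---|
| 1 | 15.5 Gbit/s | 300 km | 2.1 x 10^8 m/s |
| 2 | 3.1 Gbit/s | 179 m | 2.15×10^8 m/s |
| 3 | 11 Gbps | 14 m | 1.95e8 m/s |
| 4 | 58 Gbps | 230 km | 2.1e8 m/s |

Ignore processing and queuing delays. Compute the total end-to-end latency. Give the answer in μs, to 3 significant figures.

2530 μs

L = 576 × 8 = 4608 bits.
Transmission delays (L/R per hop): 0.29729, 1.48645, 0.418909, 0.0794483 μs; sum = 2.2821 μs.
Propagation delays (d/s per hop): 1428.57, 0.832558, 0.0717949, 1095.24 μs; sum = 2524.71 μs.
End-to-end = 2530 μs.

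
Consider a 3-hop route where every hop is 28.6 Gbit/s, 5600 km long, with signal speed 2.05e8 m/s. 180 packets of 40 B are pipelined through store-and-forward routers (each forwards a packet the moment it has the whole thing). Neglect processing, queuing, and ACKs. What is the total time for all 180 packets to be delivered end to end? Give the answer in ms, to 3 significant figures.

Per-hop transmission t_tx = L/R = 320/28600000000 = 1.11888e-05 ms.
Per-hop propagation t_prop = 5600000/2.05e+08 = 27.3171 ms.
Pipeline fill: first packet needs 3·t_tx to clear all hops; remaining 179 packets each add one t_tx.
Total = (3+180-1)·t_tx + 3·t_prop = 182·1.11888e-05 + 3·27.3171 = 82.0 ms.

82.0 ms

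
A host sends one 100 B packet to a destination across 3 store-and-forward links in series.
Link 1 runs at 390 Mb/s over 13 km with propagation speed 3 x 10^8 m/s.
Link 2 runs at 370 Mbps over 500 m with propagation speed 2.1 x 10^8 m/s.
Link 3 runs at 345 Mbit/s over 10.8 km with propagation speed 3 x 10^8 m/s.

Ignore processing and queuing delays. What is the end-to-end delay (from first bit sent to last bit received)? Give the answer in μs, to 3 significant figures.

88.2 μs

L = 100 × 8 = 800 bits.
Transmission delays (L/R per hop): 2.05128, 2.16216, 2.31884 μs; sum = 6.53228 μs.
Propagation delays (d/s per hop): 43.3333, 2.38095, 36 μs; sum = 81.7143 μs.
End-to-end = 88.2 μs.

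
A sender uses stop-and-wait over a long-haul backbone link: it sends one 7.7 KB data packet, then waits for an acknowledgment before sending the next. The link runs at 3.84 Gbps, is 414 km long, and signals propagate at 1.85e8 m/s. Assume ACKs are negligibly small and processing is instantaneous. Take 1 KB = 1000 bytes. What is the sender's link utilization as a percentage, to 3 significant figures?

t_tx = L/R = 61600/3840000000 = 1.60417e-05 s.
t_prop = 414000/185000000 = 0.00223784 s; RTT = 0.00447568 s.
Cycle = t_tx + RTT = 0.00449172 s.
Utilization = t_tx / cycle = 1.60417e-05/0.00449172 = 0.357 %.

0.357 %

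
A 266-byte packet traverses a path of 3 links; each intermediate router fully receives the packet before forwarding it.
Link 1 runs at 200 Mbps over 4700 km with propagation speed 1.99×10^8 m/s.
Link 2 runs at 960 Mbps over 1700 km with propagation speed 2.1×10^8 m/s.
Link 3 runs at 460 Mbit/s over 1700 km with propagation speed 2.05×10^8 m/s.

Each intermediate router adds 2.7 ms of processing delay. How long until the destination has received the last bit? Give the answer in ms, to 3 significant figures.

L = 266 × 8 = 2128 bits.
Transmission delays (L/R per hop): 0.01064, 0.00221667, 0.00462609 ms; sum = 0.0174828 ms.
Propagation delays (d/s per hop): 23.6181, 8.09524, 8.29268 ms; sum = 40.006 ms.
Processing at 2 router(s): 2 × 2.7 ms = 5.4 ms.
End-to-end = 45.4 ms.

45.4 ms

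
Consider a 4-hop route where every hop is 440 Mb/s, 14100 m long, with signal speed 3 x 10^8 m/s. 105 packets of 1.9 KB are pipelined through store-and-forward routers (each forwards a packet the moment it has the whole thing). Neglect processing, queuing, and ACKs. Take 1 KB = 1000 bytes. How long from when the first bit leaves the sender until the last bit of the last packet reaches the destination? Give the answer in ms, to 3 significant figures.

3.92 ms

Per-hop transmission t_tx = L/R = 15200/440000000 = 0.0345455 ms.
Per-hop propagation t_prop = 14100/300000000 = 0.047 ms.
Pipeline fill: first packet needs 4·t_tx to clear all hops; remaining 104 packets each add one t_tx.
Total = (4+105-1)·t_tx + 4·t_prop = 108·0.0345455 + 4·0.047 = 3.92 ms.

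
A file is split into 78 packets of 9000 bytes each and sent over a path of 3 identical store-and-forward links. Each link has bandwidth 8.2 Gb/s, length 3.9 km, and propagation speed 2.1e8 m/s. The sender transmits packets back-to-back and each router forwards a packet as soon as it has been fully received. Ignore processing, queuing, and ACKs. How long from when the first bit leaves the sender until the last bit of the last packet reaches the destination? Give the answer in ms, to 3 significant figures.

Per-hop transmission t_tx = L/R = 72000/8.2e+09 = 0.00878049 ms.
Per-hop propagation t_prop = 3900/210000000 = 0.0185714 ms.
Pipeline fill: first packet needs 3·t_tx to clear all hops; remaining 77 packets each add one t_tx.
Total = (3+78-1)·t_tx + 3·t_prop = 80·0.00878049 + 3·0.0185714 = 0.758 ms.

0.758 ms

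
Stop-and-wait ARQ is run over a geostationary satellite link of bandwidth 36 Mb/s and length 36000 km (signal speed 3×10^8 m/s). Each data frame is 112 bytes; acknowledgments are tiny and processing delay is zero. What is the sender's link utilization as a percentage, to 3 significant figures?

0.0104 %

t_tx = L/R = 896/36000000 = 2.48889e-05 s.
t_prop = 36000000/300000000 = 0.12 s; RTT = 0.24 s.
Cycle = t_tx + RTT = 0.240025 s.
Utilization = t_tx / cycle = 2.48889e-05/0.240025 = 0.0104 %.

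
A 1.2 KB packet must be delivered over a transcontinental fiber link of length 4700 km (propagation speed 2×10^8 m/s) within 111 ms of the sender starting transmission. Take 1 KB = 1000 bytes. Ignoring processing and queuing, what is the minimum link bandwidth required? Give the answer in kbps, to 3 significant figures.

110 kbps

L = 9600 bits.
Propagation delay = 4700000 / 200000000 = 23.5 ms.
Transmission budget = 111 − 23.5 = 87.5 ms.
R ≥ L / t_tx = 9600 bits / 0.0875 s = 110 kbps.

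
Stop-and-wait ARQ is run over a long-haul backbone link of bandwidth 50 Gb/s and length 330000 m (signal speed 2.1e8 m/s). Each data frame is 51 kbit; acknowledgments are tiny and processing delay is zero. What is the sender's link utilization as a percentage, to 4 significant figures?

0.03244 %

t_tx = L/R = 51000/50000000000 = 1.02e-06 s.
t_prop = 330000/210000000 = 0.00157143 s; RTT = 0.00314286 s.
Cycle = t_tx + RTT = 0.00314388 s.
Utilization = t_tx / cycle = 1.02e-06/0.00314388 = 0.03244 %.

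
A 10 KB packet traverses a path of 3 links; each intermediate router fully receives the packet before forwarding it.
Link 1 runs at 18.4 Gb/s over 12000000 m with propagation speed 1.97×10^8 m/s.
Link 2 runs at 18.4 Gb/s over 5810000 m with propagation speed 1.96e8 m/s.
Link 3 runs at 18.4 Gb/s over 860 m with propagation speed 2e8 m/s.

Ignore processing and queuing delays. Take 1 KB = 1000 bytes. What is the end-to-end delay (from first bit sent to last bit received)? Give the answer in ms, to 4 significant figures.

L = 80000 bits.
Transmission delay per hop = L/R = 80000/18400000000 = 0.00434783 ms; 3 hops → 0.0130435 ms.
Propagation delays (d/s per hop): 60.9137, 29.6429, 0.0043 ms; sum = 90.5609 ms.
End-to-end = 90.57 ms.

90.57 ms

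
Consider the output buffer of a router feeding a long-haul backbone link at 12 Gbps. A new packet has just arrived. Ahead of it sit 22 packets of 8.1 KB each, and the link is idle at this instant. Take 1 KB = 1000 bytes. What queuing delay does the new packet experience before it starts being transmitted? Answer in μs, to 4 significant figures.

118.8 μs

Each queued packet: L/R = 64800/12000000000 = 5.4 μs.
22 queued → 118.8 μs.
Queuing delay = 118.8 μs.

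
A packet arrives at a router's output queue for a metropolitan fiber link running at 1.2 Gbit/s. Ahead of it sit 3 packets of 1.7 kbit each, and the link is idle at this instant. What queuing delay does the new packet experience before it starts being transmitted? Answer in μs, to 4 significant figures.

4.250 μs

Each queued packet: L/R = 1700/1200000000 = 1.41667 μs.
3 queued → 4.25 μs.
Queuing delay = 4.250 μs.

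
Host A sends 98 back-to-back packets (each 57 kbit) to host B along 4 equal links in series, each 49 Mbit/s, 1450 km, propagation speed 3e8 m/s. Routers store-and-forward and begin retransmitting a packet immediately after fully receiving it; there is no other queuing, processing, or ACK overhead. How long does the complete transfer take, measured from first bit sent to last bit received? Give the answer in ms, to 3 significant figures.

Per-hop transmission t_tx = L/R = 57000/49000000 = 1.16327 ms.
Per-hop propagation t_prop = 1450000/300000000 = 4.83333 ms.
Pipeline fill: first packet needs 4·t_tx to clear all hops; remaining 97 packets each add one t_tx.
Total = (4+98-1)·t_tx + 4·t_prop = 101·1.16327 + 4·4.83333 = 137 ms.

137 ms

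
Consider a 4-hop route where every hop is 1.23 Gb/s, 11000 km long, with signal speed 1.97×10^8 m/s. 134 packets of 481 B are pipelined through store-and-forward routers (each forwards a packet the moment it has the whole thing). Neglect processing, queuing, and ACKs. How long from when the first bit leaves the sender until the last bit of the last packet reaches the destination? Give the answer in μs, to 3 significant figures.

224000 μs

Per-hop transmission t_tx = L/R = 3848/1230000000 = 3.12846 μs.
Per-hop propagation t_prop = 11000000/197000000 = 55837.6 μs.
Pipeline fill: first packet needs 4·t_tx to clear all hops; remaining 133 packets each add one t_tx.
Total = (4+134-1)·t_tx + 4·t_prop = 137·3.12846 + 4·55837.6 = 224000 μs.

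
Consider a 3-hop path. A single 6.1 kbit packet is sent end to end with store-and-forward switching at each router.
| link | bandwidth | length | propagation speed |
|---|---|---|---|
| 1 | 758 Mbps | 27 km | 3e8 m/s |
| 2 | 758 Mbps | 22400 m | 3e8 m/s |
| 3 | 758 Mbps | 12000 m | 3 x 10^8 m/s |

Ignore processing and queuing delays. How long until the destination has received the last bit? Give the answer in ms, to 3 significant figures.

0.229 ms

L = 6100 bits.
Transmission delay per hop = L/R = 6100/758000000 = 0.00804749 ms; 3 hops → 0.0241425 ms.
Propagation delays (d/s per hop): 0.09, 0.0746667, 0.04 ms; sum = 0.204667 ms.
End-to-end = 0.229 ms.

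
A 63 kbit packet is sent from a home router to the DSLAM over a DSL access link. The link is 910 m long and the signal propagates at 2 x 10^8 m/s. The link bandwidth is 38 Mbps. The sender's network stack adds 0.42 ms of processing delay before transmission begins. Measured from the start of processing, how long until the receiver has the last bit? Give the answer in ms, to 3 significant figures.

L = 63000 bits.
Transmission delay = L/R = 63000 / 38000000 = 1.65789 ms.
Propagation delay = d/s = 910 m / 200000000 m/s = 0.00455 ms.
Plus processing delay 0.42 ms = 0.42 ms.
Total = 2.08 ms.

2.08 ms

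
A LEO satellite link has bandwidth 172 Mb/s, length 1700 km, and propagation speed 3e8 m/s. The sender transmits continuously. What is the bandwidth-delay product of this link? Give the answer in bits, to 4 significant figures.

Propagation delay = 1700000 / 300000000 = 0.00566667 s.
BDP = R × t_prop = 172000000 × 0.00566667 = 974667 bits.

974700 bits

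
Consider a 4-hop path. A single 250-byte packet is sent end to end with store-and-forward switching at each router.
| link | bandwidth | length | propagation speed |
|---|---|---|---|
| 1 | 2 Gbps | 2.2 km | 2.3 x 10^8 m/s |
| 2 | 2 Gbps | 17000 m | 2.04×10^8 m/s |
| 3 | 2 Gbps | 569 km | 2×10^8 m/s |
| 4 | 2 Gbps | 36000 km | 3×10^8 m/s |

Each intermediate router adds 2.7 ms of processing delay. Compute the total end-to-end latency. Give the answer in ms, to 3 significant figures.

L = 250 × 8 = 2000 bits.
Transmission delay per hop = L/R = 2000/2000000000 = 0.001 ms; 4 hops → 0.004 ms.
Propagation delays (d/s per hop): 0.00956522, 0.0833333, 2.845, 120 ms; sum = 122.938 ms.
Processing at 3 router(s): 3 × 2.7 ms = 8.1 ms.
End-to-end = 131 ms.

131 ms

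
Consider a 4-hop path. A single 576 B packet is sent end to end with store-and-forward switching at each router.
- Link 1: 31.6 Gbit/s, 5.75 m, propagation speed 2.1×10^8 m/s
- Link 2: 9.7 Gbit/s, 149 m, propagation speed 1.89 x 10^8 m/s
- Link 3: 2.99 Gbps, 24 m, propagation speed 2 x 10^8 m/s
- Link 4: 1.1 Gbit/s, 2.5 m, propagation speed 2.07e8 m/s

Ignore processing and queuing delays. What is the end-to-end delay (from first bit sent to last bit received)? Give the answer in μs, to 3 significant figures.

L = 576 × 8 = 4608 bits.
Transmission delays (L/R per hop): 0.145823, 0.475052, 1.54114, 4.18909 μs; sum = 6.3511 μs.
Propagation delays (d/s per hop): 0.027381, 0.78836, 0.12, 0.0120773 μs; sum = 0.947818 μs.
End-to-end = 7.30 μs.

7.30 μs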